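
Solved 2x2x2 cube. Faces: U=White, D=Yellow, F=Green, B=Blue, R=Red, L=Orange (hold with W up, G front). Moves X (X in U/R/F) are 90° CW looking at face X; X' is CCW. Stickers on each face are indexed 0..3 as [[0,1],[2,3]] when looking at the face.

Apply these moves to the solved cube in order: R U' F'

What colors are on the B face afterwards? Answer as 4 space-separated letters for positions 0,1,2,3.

After move 1 (R): R=RRRR U=WGWG F=GYGY D=YBYB B=WBWB
After move 2 (U'): U=GGWW F=OOGY R=GYRR B=RRWB L=WBOO
After move 3 (F'): F=OYOG U=GGGR R=BYYR D=BOYB L=WWOW
Query: B face = RRWB

Answer: R R W B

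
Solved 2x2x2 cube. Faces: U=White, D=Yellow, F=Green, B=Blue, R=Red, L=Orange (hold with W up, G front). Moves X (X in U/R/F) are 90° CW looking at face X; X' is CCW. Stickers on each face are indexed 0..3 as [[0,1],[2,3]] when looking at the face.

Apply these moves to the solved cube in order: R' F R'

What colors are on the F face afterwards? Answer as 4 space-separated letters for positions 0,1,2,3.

After move 1 (R'): R=RRRR U=WBWB F=GWGW D=YGYG B=YBYB
After move 2 (F): F=GGWW U=WBOO R=WRBR D=RRYG L=OYOG
After move 3 (R'): R=RRWB U=WYOY F=GBWO D=RGYW B=GBRB
Query: F face = GBWO

Answer: G B W O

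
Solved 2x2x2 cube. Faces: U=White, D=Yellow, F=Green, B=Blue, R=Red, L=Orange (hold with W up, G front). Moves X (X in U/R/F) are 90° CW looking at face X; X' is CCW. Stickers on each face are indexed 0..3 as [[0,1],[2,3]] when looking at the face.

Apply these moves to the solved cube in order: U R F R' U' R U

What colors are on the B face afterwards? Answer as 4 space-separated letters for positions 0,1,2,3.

After move 1 (U): U=WWWW F=RRGG R=BBRR B=OOBB L=GGOO
After move 2 (R): R=RBRB U=WRWG F=RYGY D=YBYO B=WOWB
After move 3 (F): F=GRYY U=WROG R=WBGB D=RRYO L=GYOB
After move 4 (R'): R=BBWG U=WWOW F=GRYG D=RRYY B=OORB
After move 5 (U'): U=WWWO F=GYYG R=GRWG B=BBRB L=OOOB
After move 6 (R): R=WGGR U=WYWG F=GRYY D=RRYB B=OBWB
After move 7 (U): U=WWGY F=WGYY R=OBGR B=OOWB L=GROB
Query: B face = OOWB

Answer: O O W B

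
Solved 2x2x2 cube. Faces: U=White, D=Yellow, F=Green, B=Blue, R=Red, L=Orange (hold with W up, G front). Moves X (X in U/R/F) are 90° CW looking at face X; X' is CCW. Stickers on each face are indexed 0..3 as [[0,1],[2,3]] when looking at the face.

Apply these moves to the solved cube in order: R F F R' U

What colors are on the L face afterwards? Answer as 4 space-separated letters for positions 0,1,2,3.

After move 1 (R): R=RRRR U=WGWG F=GYGY D=YBYB B=WBWB
After move 2 (F): F=GGYY U=WGOO R=WRGR D=RRYB L=OYOB
After move 3 (F): F=YGYG U=WGBY R=OROR D=GWYB L=OROR
After move 4 (R'): R=RROO U=WWBW F=YGYY D=GGYG B=BBWB
After move 5 (U): U=BWWW F=RRYY R=BBOO B=ORWB L=YGOR
Query: L face = YGOR

Answer: Y G O R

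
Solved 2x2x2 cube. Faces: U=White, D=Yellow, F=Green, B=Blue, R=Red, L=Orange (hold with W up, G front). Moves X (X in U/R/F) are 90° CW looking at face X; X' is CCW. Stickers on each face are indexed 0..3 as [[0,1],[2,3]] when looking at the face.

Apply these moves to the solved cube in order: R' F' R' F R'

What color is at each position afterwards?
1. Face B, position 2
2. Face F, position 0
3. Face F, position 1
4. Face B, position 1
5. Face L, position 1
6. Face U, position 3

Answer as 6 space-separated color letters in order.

Answer: R G Y B O G

Derivation:
After move 1 (R'): R=RRRR U=WBWB F=GWGW D=YGYG B=YBYB
After move 2 (F'): F=WWGG U=WBRR R=GRYR D=OOYG L=OBOW
After move 3 (R'): R=RRGY U=WYRY F=WBGR D=OWYG B=GBOB
After move 4 (F): F=GWRB U=WYWB R=RRYY D=GRYG L=OOOW
After move 5 (R'): R=RYRY U=WOWG F=GYRB D=GWYB B=GBRB
Query 1: B[2] = R
Query 2: F[0] = G
Query 3: F[1] = Y
Query 4: B[1] = B
Query 5: L[1] = O
Query 6: U[3] = G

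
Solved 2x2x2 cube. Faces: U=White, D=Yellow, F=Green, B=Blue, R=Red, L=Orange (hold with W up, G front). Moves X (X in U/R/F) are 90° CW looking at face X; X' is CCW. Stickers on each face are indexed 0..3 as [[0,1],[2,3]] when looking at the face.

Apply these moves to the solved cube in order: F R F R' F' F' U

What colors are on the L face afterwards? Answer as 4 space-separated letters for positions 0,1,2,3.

Answer: Y Y O W

Derivation:
After move 1 (F): F=GGGG U=WWOO R=WRWR D=RRYY L=OYOY
After move 2 (R): R=WWRR U=WGOG F=GRGY D=RBYB B=OBWB
After move 3 (F): F=GGYR U=WGYY R=OWGR D=RWYB L=OROB
After move 4 (R'): R=WROG U=WWYO F=GGYY D=RGYR B=BBWB
After move 5 (F'): F=GYGY U=WWWO R=GRRG D=RBYR L=OOOY
After move 6 (F'): F=YYGG U=WWGR R=BRRG D=OYYR L=OOOW
After move 7 (U): U=GWRW F=BRGG R=BBRG B=OOWB L=YYOW
Query: L face = YYOW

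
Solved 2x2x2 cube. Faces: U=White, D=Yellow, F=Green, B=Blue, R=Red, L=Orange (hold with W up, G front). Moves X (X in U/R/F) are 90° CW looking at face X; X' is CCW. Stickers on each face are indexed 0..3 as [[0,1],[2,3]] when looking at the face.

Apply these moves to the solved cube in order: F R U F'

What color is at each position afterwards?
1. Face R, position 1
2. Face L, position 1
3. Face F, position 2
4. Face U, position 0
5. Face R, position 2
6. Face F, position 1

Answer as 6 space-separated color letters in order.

Answer: B G W O R Y

Derivation:
After move 1 (F): F=GGGG U=WWOO R=WRWR D=RRYY L=OYOY
After move 2 (R): R=WWRR U=WGOG F=GRGY D=RBYB B=OBWB
After move 3 (U): U=OWGG F=WWGY R=OBRR B=OYWB L=GROY
After move 4 (F'): F=WYWG U=OWOR R=BBRR D=RYYB L=GGOG
Query 1: R[1] = B
Query 2: L[1] = G
Query 3: F[2] = W
Query 4: U[0] = O
Query 5: R[2] = R
Query 6: F[1] = Y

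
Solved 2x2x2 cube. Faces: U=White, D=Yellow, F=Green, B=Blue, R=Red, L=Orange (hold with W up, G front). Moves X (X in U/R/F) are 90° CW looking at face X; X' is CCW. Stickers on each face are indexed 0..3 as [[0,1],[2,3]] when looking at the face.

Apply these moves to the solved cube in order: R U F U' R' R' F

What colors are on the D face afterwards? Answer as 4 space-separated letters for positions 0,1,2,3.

After move 1 (R): R=RRRR U=WGWG F=GYGY D=YBYB B=WBWB
After move 2 (U): U=WWGG F=RRGY R=WBRR B=OOWB L=GYOO
After move 3 (F): F=GRYR U=WWOY R=GBGR D=RWYB L=GYOB
After move 4 (U'): U=WYWO F=GYYR R=GRGR B=GBWB L=OOOB
After move 5 (R'): R=RRGG U=WWWG F=GYYO D=RYYR B=BBWB
After move 6 (R'): R=RGRG U=WWWB F=GWYG D=RYYO B=RBYB
After move 7 (F): F=YGGW U=WWBO R=WGBG D=RRYO L=OROY
Query: D face = RRYO

Answer: R R Y O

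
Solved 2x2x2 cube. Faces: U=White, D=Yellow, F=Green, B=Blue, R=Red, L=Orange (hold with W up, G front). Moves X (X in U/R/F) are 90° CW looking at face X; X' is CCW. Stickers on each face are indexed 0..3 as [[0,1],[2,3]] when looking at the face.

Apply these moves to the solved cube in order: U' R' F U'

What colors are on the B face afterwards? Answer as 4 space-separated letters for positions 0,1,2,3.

Answer: W R Y B

Derivation:
After move 1 (U'): U=WWWW F=OOGG R=GGRR B=RRBB L=BBOO
After move 2 (R'): R=GRGR U=WBWR F=OWGW D=YOYG B=YRYB
After move 3 (F): F=GOWW U=WBOB R=WRRR D=GGYG L=BYOO
After move 4 (U'): U=BBWO F=BYWW R=GORR B=WRYB L=YROO
Query: B face = WRYB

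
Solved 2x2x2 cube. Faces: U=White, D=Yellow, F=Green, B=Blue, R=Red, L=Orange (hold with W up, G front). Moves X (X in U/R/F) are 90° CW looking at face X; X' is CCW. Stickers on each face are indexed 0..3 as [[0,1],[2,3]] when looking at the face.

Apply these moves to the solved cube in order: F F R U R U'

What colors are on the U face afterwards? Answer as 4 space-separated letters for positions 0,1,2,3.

Answer: O Y Y G

Derivation:
After move 1 (F): F=GGGG U=WWOO R=WRWR D=RRYY L=OYOY
After move 2 (F): F=GGGG U=WWYY R=OROR D=WWYY L=OROR
After move 3 (R): R=OORR U=WGYG F=GWGY D=WBYB B=YBWB
After move 4 (U): U=YWGG F=OOGY R=YBRR B=ORWB L=GWOR
After move 5 (R): R=RYRB U=YOGY F=OBGB D=WWYO B=GRWB
After move 6 (U'): U=OYYG F=GWGB R=OBRB B=RYWB L=GROR
Query: U face = OYYG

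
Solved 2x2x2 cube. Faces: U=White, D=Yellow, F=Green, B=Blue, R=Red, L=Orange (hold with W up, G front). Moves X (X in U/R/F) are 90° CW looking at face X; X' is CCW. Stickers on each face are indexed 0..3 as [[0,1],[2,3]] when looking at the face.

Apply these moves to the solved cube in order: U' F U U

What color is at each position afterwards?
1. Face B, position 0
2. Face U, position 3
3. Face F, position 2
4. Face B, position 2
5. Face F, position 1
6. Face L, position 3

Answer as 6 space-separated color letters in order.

After move 1 (U'): U=WWWW F=OOGG R=GGRR B=RRBB L=BBOO
After move 2 (F): F=GOGO U=WWOB R=WGWR D=RGYY L=BYOY
After move 3 (U): U=OWBW F=WGGO R=RRWR B=BYBB L=GOOY
After move 4 (U): U=BOWW F=RRGO R=BYWR B=GOBB L=WGOY
Query 1: B[0] = G
Query 2: U[3] = W
Query 3: F[2] = G
Query 4: B[2] = B
Query 5: F[1] = R
Query 6: L[3] = Y

Answer: G W G B R Y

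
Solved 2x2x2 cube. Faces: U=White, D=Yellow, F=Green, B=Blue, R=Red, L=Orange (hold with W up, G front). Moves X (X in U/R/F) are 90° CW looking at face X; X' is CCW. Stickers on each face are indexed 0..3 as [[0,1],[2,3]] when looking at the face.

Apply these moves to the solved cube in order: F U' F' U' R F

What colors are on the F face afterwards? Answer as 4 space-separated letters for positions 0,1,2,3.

After move 1 (F): F=GGGG U=WWOO R=WRWR D=RRYY L=OYOY
After move 2 (U'): U=WOWO F=OYGG R=GGWR B=WRBB L=BBOY
After move 3 (F'): F=YGOG U=WOGW R=RGRR D=BYYY L=BOOW
After move 4 (U'): U=OWWG F=BOOG R=YGRR B=RGBB L=WROW
After move 5 (R): R=RYRG U=OOWG F=BYOY D=BBYR B=GGWB
After move 6 (F): F=OBYY U=OOWR R=WYGG D=RRYR L=WBOB
Query: F face = OBYY

Answer: O B Y Y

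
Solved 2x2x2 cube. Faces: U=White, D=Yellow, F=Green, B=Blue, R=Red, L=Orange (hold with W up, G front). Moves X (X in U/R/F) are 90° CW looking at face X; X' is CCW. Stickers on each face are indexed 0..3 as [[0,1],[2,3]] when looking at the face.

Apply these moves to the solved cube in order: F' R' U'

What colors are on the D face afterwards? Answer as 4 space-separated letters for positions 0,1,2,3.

After move 1 (F'): F=GGGG U=WWRR R=YRYR D=OOYY L=OWOW
After move 2 (R'): R=RRYY U=WBRB F=GWGR D=OGYG B=YBOB
After move 3 (U'): U=BBWR F=OWGR R=GWYY B=RROB L=YBOW
Query: D face = OGYG

Answer: O G Y G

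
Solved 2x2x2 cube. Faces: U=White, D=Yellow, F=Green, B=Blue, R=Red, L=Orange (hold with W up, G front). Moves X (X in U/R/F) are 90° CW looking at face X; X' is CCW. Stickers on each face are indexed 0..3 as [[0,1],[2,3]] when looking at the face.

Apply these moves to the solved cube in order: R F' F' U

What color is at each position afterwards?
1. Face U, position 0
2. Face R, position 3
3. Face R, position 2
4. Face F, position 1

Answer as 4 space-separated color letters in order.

After move 1 (R): R=RRRR U=WGWG F=GYGY D=YBYB B=WBWB
After move 2 (F'): F=YYGG U=WGRR R=BRYR D=OOYB L=OGOW
After move 3 (F'): F=YGYG U=WGBY R=OROR D=GWYB L=OROR
After move 4 (U): U=BWYG F=ORYG R=WBOR B=ORWB L=YGOR
Query 1: U[0] = B
Query 2: R[3] = R
Query 3: R[2] = O
Query 4: F[1] = R

Answer: B R O R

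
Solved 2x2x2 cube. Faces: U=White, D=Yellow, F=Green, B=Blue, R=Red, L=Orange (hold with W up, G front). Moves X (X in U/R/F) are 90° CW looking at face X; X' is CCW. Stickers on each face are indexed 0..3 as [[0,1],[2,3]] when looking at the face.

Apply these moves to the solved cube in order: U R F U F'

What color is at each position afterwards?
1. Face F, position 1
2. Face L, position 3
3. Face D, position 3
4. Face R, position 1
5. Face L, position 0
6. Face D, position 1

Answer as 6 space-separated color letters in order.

After move 1 (U): U=WWWW F=RRGG R=BBRR B=OOBB L=GGOO
After move 2 (R): R=RBRB U=WRWG F=RYGY D=YBYO B=WOWB
After move 3 (F): F=GRYY U=WROG R=WBGB D=RRYO L=GYOB
After move 4 (U): U=OWGR F=WBYY R=WOGB B=GYWB L=GROB
After move 5 (F'): F=BYWY U=OWWG R=RORB D=RBYO L=GROG
Query 1: F[1] = Y
Query 2: L[3] = G
Query 3: D[3] = O
Query 4: R[1] = O
Query 5: L[0] = G
Query 6: D[1] = B

Answer: Y G O O G B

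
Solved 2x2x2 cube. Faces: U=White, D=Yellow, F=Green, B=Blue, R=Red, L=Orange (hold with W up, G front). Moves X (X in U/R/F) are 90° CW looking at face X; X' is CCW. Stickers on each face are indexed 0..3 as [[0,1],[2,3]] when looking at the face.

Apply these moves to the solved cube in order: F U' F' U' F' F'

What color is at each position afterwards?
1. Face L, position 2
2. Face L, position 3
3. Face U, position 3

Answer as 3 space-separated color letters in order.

Answer: O Y B

Derivation:
After move 1 (F): F=GGGG U=WWOO R=WRWR D=RRYY L=OYOY
After move 2 (U'): U=WOWO F=OYGG R=GGWR B=WRBB L=BBOY
After move 3 (F'): F=YGOG U=WOGW R=RGRR D=BYYY L=BOOW
After move 4 (U'): U=OWWG F=BOOG R=YGRR B=RGBB L=WROW
After move 5 (F'): F=OGBO U=OWYR R=YGBR D=RWYY L=WGOW
After move 6 (F'): F=GOOB U=OWYB R=WGRR D=GWYY L=WROY
Query 1: L[2] = O
Query 2: L[3] = Y
Query 3: U[3] = B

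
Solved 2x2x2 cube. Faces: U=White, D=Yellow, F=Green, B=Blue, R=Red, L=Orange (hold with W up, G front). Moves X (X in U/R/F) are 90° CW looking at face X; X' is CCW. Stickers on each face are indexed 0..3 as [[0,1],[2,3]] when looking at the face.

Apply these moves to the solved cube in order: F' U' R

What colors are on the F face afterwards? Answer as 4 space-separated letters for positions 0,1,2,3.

After move 1 (F'): F=GGGG U=WWRR R=YRYR D=OOYY L=OWOW
After move 2 (U'): U=WRWR F=OWGG R=GGYR B=YRBB L=BBOW
After move 3 (R): R=YGRG U=WWWG F=OOGY D=OBYY B=RRRB
Query: F face = OOGY

Answer: O O G Y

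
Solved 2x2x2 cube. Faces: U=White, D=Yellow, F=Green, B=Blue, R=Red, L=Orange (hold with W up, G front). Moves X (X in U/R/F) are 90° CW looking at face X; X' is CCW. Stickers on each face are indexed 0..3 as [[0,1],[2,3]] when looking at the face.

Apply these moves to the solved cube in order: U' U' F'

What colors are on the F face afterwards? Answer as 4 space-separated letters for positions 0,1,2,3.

Answer: B G B G

Derivation:
After move 1 (U'): U=WWWW F=OOGG R=GGRR B=RRBB L=BBOO
After move 2 (U'): U=WWWW F=BBGG R=OORR B=GGBB L=RROO
After move 3 (F'): F=BGBG U=WWOR R=YOYR D=ROYY L=RWOW
Query: F face = BGBG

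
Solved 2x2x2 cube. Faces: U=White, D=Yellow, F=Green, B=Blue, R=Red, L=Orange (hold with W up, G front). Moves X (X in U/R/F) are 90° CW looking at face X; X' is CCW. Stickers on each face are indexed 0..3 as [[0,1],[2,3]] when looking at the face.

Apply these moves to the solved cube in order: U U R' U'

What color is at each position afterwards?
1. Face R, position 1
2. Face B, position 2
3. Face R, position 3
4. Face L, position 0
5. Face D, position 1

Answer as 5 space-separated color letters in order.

Answer: W Y R Y B

Derivation:
After move 1 (U): U=WWWW F=RRGG R=BBRR B=OOBB L=GGOO
After move 2 (U): U=WWWW F=BBGG R=OORR B=GGBB L=RROO
After move 3 (R'): R=OROR U=WBWG F=BWGW D=YBYG B=YGYB
After move 4 (U'): U=BGWW F=RRGW R=BWOR B=ORYB L=YGOO
Query 1: R[1] = W
Query 2: B[2] = Y
Query 3: R[3] = R
Query 4: L[0] = Y
Query 5: D[1] = B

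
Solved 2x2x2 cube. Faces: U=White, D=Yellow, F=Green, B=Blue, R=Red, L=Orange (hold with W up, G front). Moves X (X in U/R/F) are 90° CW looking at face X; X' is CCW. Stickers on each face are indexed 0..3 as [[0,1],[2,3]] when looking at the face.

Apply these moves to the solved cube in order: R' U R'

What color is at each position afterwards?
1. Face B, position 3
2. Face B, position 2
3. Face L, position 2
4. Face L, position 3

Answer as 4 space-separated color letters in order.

Answer: B G O O

Derivation:
After move 1 (R'): R=RRRR U=WBWB F=GWGW D=YGYG B=YBYB
After move 2 (U): U=WWBB F=RRGW R=YBRR B=OOYB L=GWOO
After move 3 (R'): R=BRYR U=WYBO F=RWGB D=YRYW B=GOGB
Query 1: B[3] = B
Query 2: B[2] = G
Query 3: L[2] = O
Query 4: L[3] = O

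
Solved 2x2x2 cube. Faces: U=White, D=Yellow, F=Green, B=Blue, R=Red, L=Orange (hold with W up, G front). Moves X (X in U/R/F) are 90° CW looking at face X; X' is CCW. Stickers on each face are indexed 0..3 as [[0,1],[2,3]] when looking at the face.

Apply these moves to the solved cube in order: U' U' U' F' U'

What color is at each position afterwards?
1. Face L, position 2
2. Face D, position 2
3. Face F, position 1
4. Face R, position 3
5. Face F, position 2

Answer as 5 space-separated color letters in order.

After move 1 (U'): U=WWWW F=OOGG R=GGRR B=RRBB L=BBOO
After move 2 (U'): U=WWWW F=BBGG R=OORR B=GGBB L=RROO
After move 3 (U'): U=WWWW F=RRGG R=BBRR B=OOBB L=GGOO
After move 4 (F'): F=RGRG U=WWBR R=YBYR D=GOYY L=GWOW
After move 5 (U'): U=WRWB F=GWRG R=RGYR B=YBBB L=OOOW
Query 1: L[2] = O
Query 2: D[2] = Y
Query 3: F[1] = W
Query 4: R[3] = R
Query 5: F[2] = R

Answer: O Y W R R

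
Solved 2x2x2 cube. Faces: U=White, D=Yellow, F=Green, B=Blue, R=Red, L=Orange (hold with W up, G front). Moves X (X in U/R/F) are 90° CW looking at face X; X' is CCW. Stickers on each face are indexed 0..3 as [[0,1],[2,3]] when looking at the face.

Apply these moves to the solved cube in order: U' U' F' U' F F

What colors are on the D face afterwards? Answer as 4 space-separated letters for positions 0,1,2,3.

After move 1 (U'): U=WWWW F=OOGG R=GGRR B=RRBB L=BBOO
After move 2 (U'): U=WWWW F=BBGG R=OORR B=GGBB L=RROO
After move 3 (F'): F=BGBG U=WWOR R=YOYR D=ROYY L=RWOW
After move 4 (U'): U=WRWO F=RWBG R=BGYR B=YOBB L=GGOW
After move 5 (F): F=BRGW U=WRWG R=WGOR D=YBYY L=GROO
After move 6 (F): F=GBWR U=WROR R=WGGR D=OWYY L=GYOB
Query: D face = OWYY

Answer: O W Y Y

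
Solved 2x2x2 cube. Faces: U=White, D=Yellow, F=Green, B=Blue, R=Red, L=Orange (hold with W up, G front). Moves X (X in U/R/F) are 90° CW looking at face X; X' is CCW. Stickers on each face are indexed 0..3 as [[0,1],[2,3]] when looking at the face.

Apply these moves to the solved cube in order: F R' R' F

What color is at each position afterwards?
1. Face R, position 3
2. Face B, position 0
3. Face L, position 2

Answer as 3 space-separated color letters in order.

Answer: W G O

Derivation:
After move 1 (F): F=GGGG U=WWOO R=WRWR D=RRYY L=OYOY
After move 2 (R'): R=RRWW U=WBOB F=GWGO D=RGYG B=YBRB
After move 3 (R'): R=RWRW U=WROY F=GBGB D=RWYO B=GBGB
After move 4 (F): F=GGBB U=WRYY R=OWYW D=RRYO L=OROW
Query 1: R[3] = W
Query 2: B[0] = G
Query 3: L[2] = O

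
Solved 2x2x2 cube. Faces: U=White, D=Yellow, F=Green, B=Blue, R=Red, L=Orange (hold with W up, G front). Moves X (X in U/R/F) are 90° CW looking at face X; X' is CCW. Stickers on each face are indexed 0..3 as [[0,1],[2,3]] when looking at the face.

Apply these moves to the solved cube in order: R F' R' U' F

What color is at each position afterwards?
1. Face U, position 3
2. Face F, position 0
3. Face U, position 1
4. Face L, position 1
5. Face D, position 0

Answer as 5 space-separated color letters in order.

Answer: B G W O B

Derivation:
After move 1 (R): R=RRRR U=WGWG F=GYGY D=YBYB B=WBWB
After move 2 (F'): F=YYGG U=WGRR R=BRYR D=OOYB L=OGOW
After move 3 (R'): R=RRBY U=WWRW F=YGGR D=OYYG B=BBOB
After move 4 (U'): U=WWWR F=OGGR R=YGBY B=RROB L=BBOW
After move 5 (F): F=GORG U=WWWB R=WGRY D=BYYG L=BOOY
Query 1: U[3] = B
Query 2: F[0] = G
Query 3: U[1] = W
Query 4: L[1] = O
Query 5: D[0] = B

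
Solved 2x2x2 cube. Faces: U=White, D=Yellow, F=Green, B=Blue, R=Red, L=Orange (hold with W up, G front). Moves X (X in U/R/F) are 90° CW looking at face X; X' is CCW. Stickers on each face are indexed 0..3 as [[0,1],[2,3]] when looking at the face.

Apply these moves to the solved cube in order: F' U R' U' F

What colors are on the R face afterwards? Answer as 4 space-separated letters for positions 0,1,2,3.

After move 1 (F'): F=GGGG U=WWRR R=YRYR D=OOYY L=OWOW
After move 2 (U): U=RWRW F=YRGG R=BBYR B=OWBB L=GGOW
After move 3 (R'): R=BRBY U=RBRO F=YWGW D=ORYG B=YWOB
After move 4 (U'): U=BORR F=GGGW R=YWBY B=BROB L=YWOW
After move 5 (F): F=GGWG U=BOWW R=RWRY D=BYYG L=YOOR
Query: R face = RWRY

Answer: R W R Y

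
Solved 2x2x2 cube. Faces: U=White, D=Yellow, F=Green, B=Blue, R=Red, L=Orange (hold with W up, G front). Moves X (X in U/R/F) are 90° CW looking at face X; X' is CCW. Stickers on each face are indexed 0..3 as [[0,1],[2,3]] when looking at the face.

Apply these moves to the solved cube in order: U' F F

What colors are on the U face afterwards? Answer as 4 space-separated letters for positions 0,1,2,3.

After move 1 (U'): U=WWWW F=OOGG R=GGRR B=RRBB L=BBOO
After move 2 (F): F=GOGO U=WWOB R=WGWR D=RGYY L=BYOY
After move 3 (F): F=GGOO U=WWYY R=OGBR D=WWYY L=BROG
Query: U face = WWYY

Answer: W W Y Y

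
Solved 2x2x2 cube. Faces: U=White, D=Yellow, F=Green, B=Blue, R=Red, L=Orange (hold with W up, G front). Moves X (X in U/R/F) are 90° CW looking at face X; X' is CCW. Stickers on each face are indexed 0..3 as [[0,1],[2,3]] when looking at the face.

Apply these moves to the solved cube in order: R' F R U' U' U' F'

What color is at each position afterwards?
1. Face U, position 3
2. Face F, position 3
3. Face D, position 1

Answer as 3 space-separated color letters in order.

After move 1 (R'): R=RRRR U=WBWB F=GWGW D=YGYG B=YBYB
After move 2 (F): F=GGWW U=WBOO R=WRBR D=RRYG L=OYOG
After move 3 (R): R=BWRR U=WGOW F=GRWG D=RYYY B=OBBB
After move 4 (U'): U=GWWO F=OYWG R=GRRR B=BWBB L=OBOG
After move 5 (U'): U=WOGW F=OBWG R=OYRR B=GRBB L=BWOG
After move 6 (U'): U=OWWG F=BWWG R=OBRR B=OYBB L=GROG
After move 7 (F'): F=WGBW U=OWOR R=YBRR D=RGYY L=GGOW
Query 1: U[3] = R
Query 2: F[3] = W
Query 3: D[1] = G

Answer: R W G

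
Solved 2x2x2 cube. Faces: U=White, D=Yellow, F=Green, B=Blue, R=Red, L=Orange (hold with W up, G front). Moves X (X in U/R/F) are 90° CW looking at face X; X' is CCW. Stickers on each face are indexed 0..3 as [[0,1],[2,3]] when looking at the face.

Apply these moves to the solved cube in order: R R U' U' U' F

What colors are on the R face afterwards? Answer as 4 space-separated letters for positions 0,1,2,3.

Answer: Y B Y R

Derivation:
After move 1 (R): R=RRRR U=WGWG F=GYGY D=YBYB B=WBWB
After move 2 (R): R=RRRR U=WYWY F=GBGB D=YWYW B=GBGB
After move 3 (U'): U=YYWW F=OOGB R=GBRR B=RRGB L=GBOO
After move 4 (U'): U=YWYW F=GBGB R=OORR B=GBGB L=RROO
After move 5 (U'): U=WWYY F=RRGB R=GBRR B=OOGB L=GBOO
After move 6 (F): F=GRBR U=WWOB R=YBYR D=RGYW L=GYOW
Query: R face = YBYR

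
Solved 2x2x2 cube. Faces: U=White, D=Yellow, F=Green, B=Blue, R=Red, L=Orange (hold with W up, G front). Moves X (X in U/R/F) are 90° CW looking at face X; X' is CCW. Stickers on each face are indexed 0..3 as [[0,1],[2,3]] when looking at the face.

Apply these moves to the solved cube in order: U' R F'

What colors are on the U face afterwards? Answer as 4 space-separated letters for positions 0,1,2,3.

Answer: W O R R

Derivation:
After move 1 (U'): U=WWWW F=OOGG R=GGRR B=RRBB L=BBOO
After move 2 (R): R=RGRG U=WOWG F=OYGY D=YBYR B=WRWB
After move 3 (F'): F=YYOG U=WORR R=BGYG D=BOYR L=BGOW
Query: U face = WORR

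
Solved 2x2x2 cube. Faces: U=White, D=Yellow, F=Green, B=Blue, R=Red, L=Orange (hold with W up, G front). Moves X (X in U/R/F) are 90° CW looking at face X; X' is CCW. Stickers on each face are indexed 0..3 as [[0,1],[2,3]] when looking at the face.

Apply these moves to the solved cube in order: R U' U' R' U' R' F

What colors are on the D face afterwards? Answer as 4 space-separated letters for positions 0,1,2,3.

After move 1 (R): R=RRRR U=WGWG F=GYGY D=YBYB B=WBWB
After move 2 (U'): U=GGWW F=OOGY R=GYRR B=RRWB L=WBOO
After move 3 (U'): U=GWGW F=WBGY R=OORR B=GYWB L=RROO
After move 4 (R'): R=OROR U=GWGG F=WWGW D=YBYY B=BYBB
After move 5 (U'): U=WGGG F=RRGW R=WWOR B=ORBB L=BYOO
After move 6 (R'): R=WRWO U=WBGO F=RGGG D=YRYW B=YRBB
After move 7 (F): F=GRGG U=WBOY R=GROO D=WWYW L=BYOR
Query: D face = WWYW

Answer: W W Y W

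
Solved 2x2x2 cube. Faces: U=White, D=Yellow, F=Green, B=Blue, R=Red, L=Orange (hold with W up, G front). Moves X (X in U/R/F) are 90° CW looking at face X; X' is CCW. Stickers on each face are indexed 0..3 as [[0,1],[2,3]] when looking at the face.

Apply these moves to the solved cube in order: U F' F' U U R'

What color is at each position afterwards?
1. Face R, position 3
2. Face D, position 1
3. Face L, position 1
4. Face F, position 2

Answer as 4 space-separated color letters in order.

Answer: G O B R

Derivation:
After move 1 (U): U=WWWW F=RRGG R=BBRR B=OOBB L=GGOO
After move 2 (F'): F=RGRG U=WWBR R=YBYR D=GOYY L=GWOW
After move 3 (F'): F=GGRR U=WWYY R=OBGR D=WWYY L=GROB
After move 4 (U): U=YWYW F=OBRR R=OOGR B=GRBB L=GGOB
After move 5 (U): U=YYWW F=OORR R=GRGR B=GGBB L=OBOB
After move 6 (R'): R=RRGG U=YBWG F=OYRW D=WOYR B=YGWB
Query 1: R[3] = G
Query 2: D[1] = O
Query 3: L[1] = B
Query 4: F[2] = R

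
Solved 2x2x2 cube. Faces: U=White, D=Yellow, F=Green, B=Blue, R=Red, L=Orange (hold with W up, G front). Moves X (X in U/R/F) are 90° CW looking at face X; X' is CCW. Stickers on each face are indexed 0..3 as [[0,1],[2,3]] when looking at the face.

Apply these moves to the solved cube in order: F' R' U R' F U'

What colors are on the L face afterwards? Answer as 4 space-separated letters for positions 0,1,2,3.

After move 1 (F'): F=GGGG U=WWRR R=YRYR D=OOYY L=OWOW
After move 2 (R'): R=RRYY U=WBRB F=GWGR D=OGYG B=YBOB
After move 3 (U): U=RWBB F=RRGR R=YBYY B=OWOB L=GWOW
After move 4 (R'): R=BYYY U=ROBO F=RWGB D=ORYR B=GWGB
After move 5 (F): F=GRBW U=ROWW R=BYOY D=YBYR L=GOOR
After move 6 (U'): U=OWRW F=GOBW R=GROY B=BYGB L=GWOR
Query: L face = GWOR

Answer: G W O R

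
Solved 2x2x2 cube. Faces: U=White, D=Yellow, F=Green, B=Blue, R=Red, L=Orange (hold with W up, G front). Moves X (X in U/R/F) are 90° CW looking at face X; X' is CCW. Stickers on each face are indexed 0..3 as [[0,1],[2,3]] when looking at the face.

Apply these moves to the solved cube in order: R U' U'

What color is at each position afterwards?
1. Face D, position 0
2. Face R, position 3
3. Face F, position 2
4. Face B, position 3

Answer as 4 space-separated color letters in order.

Answer: Y R G B

Derivation:
After move 1 (R): R=RRRR U=WGWG F=GYGY D=YBYB B=WBWB
After move 2 (U'): U=GGWW F=OOGY R=GYRR B=RRWB L=WBOO
After move 3 (U'): U=GWGW F=WBGY R=OORR B=GYWB L=RROO
Query 1: D[0] = Y
Query 2: R[3] = R
Query 3: F[2] = G
Query 4: B[3] = B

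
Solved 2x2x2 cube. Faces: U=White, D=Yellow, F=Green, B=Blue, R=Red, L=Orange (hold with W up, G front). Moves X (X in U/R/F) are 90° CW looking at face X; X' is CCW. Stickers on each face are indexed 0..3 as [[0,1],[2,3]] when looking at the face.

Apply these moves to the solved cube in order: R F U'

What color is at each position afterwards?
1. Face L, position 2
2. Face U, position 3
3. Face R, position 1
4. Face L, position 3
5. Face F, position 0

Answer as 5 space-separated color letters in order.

After move 1 (R): R=RRRR U=WGWG F=GYGY D=YBYB B=WBWB
After move 2 (F): F=GGYY U=WGOO R=WRGR D=RRYB L=OYOB
After move 3 (U'): U=GOWO F=OYYY R=GGGR B=WRWB L=WBOB
Query 1: L[2] = O
Query 2: U[3] = O
Query 3: R[1] = G
Query 4: L[3] = B
Query 5: F[0] = O

Answer: O O G B O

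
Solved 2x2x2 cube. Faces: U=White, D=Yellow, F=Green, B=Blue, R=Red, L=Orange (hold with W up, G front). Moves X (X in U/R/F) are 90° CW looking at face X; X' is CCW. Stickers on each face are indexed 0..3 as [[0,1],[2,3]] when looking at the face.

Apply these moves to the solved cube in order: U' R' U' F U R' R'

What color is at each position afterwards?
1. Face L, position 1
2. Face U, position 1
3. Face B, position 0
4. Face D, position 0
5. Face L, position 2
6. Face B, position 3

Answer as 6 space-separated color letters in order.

After move 1 (U'): U=WWWW F=OOGG R=GGRR B=RRBB L=BBOO
After move 2 (R'): R=GRGR U=WBWR F=OWGW D=YOYG B=YRYB
After move 3 (U'): U=BRWW F=BBGW R=OWGR B=GRYB L=YROO
After move 4 (F): F=GBWB U=BROR R=WWWR D=GOYG L=YYOO
After move 5 (U): U=OBRR F=WWWB R=GRWR B=YYYB L=GBOO
After move 6 (R'): R=RRGW U=OYRY F=WBWR D=GWYB B=GYOB
After move 7 (R'): R=RWRG U=OORG F=WYWY D=GBYR B=BYWB
Query 1: L[1] = B
Query 2: U[1] = O
Query 3: B[0] = B
Query 4: D[0] = G
Query 5: L[2] = O
Query 6: B[3] = B

Answer: B O B G O B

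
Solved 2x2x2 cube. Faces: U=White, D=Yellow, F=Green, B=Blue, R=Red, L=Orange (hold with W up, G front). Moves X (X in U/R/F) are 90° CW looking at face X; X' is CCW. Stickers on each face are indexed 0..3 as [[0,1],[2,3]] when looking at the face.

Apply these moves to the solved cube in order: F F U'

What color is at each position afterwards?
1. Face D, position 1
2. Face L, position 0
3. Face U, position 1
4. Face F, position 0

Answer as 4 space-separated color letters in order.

After move 1 (F): F=GGGG U=WWOO R=WRWR D=RRYY L=OYOY
After move 2 (F): F=GGGG U=WWYY R=OROR D=WWYY L=OROR
After move 3 (U'): U=WYWY F=ORGG R=GGOR B=ORBB L=BBOR
Query 1: D[1] = W
Query 2: L[0] = B
Query 3: U[1] = Y
Query 4: F[0] = O

Answer: W B Y O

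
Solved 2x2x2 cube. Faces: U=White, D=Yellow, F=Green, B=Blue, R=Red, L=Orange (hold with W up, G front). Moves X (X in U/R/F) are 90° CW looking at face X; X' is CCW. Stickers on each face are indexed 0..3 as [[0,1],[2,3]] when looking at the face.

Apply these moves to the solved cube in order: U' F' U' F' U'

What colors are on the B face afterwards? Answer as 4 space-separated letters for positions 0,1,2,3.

Answer: O G B B

Derivation:
After move 1 (U'): U=WWWW F=OOGG R=GGRR B=RRBB L=BBOO
After move 2 (F'): F=OGOG U=WWGR R=YGYR D=BOYY L=BWOW
After move 3 (U'): U=WRWG F=BWOG R=OGYR B=YGBB L=RROW
After move 4 (F'): F=WGBO U=WROY R=OGBR D=RWYY L=RGOW
After move 5 (U'): U=RYWO F=RGBO R=WGBR B=OGBB L=YGOW
Query: B face = OGBB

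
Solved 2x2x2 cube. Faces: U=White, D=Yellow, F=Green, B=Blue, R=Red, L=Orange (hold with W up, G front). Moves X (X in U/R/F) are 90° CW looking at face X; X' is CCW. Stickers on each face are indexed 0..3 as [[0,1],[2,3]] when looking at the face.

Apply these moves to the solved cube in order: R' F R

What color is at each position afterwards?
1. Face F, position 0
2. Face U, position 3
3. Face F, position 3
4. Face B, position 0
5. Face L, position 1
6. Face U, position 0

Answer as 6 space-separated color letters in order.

Answer: G W G O Y W

Derivation:
After move 1 (R'): R=RRRR U=WBWB F=GWGW D=YGYG B=YBYB
After move 2 (F): F=GGWW U=WBOO R=WRBR D=RRYG L=OYOG
After move 3 (R): R=BWRR U=WGOW F=GRWG D=RYYY B=OBBB
Query 1: F[0] = G
Query 2: U[3] = W
Query 3: F[3] = G
Query 4: B[0] = O
Query 5: L[1] = Y
Query 6: U[0] = W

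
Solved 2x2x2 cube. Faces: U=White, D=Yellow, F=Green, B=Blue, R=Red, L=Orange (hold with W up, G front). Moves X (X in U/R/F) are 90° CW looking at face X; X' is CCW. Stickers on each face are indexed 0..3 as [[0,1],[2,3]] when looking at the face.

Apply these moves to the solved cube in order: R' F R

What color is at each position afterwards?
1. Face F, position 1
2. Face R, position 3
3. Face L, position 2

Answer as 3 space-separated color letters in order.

After move 1 (R'): R=RRRR U=WBWB F=GWGW D=YGYG B=YBYB
After move 2 (F): F=GGWW U=WBOO R=WRBR D=RRYG L=OYOG
After move 3 (R): R=BWRR U=WGOW F=GRWG D=RYYY B=OBBB
Query 1: F[1] = R
Query 2: R[3] = R
Query 3: L[2] = O

Answer: R R O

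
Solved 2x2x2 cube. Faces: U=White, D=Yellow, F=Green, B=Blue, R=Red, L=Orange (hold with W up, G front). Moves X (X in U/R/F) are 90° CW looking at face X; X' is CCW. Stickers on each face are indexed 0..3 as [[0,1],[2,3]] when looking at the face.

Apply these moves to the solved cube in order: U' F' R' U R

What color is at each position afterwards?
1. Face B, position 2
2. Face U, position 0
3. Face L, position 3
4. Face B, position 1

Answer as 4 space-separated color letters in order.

Answer: W G W W

Derivation:
After move 1 (U'): U=WWWW F=OOGG R=GGRR B=RRBB L=BBOO
After move 2 (F'): F=OGOG U=WWGR R=YGYR D=BOYY L=BWOW
After move 3 (R'): R=GRYY U=WBGR F=OWOR D=BGYG B=YROB
After move 4 (U): U=GWRB F=GROR R=YRYY B=BWOB L=OWOW
After move 5 (R): R=YYYR U=GRRR F=GGOG D=BOYB B=BWWB
Query 1: B[2] = W
Query 2: U[0] = G
Query 3: L[3] = W
Query 4: B[1] = W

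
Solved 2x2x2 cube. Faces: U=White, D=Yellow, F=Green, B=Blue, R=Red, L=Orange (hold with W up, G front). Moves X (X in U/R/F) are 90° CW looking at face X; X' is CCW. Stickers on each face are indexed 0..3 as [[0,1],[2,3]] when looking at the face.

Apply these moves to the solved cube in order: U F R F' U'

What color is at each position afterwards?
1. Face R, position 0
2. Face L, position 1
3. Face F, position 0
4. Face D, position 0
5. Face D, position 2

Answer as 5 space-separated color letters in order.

After move 1 (U): U=WWWW F=RRGG R=BBRR B=OOBB L=GGOO
After move 2 (F): F=GRGR U=WWOG R=WBWR D=RBYY L=GYOY
After move 3 (R): R=WWRB U=WROR F=GBGY D=RBYO B=GOWB
After move 4 (F'): F=BYGG U=WRWR R=BWRB D=YYYO L=GROO
After move 5 (U'): U=RRWW F=GRGG R=BYRB B=BWWB L=GOOO
Query 1: R[0] = B
Query 2: L[1] = O
Query 3: F[0] = G
Query 4: D[0] = Y
Query 5: D[2] = Y

Answer: B O G Y Y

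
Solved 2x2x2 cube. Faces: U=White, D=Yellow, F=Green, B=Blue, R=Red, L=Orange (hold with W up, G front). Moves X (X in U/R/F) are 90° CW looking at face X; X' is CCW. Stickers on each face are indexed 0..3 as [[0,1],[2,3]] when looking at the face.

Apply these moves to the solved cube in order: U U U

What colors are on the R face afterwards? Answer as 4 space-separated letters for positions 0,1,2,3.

Answer: G G R R

Derivation:
After move 1 (U): U=WWWW F=RRGG R=BBRR B=OOBB L=GGOO
After move 2 (U): U=WWWW F=BBGG R=OORR B=GGBB L=RROO
After move 3 (U): U=WWWW F=OOGG R=GGRR B=RRBB L=BBOO
Query: R face = GGRR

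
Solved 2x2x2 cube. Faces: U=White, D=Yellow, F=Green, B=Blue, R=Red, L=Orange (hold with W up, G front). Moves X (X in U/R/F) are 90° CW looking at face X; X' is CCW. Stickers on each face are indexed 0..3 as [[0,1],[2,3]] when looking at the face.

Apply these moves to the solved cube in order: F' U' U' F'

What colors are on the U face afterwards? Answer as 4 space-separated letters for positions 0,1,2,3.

After move 1 (F'): F=GGGG U=WWRR R=YRYR D=OOYY L=OWOW
After move 2 (U'): U=WRWR F=OWGG R=GGYR B=YRBB L=BBOW
After move 3 (U'): U=RRWW F=BBGG R=OWYR B=GGBB L=YROW
After move 4 (F'): F=BGBG U=RROY R=OWOR D=RWYY L=YWOW
Query: U face = RROY

Answer: R R O Y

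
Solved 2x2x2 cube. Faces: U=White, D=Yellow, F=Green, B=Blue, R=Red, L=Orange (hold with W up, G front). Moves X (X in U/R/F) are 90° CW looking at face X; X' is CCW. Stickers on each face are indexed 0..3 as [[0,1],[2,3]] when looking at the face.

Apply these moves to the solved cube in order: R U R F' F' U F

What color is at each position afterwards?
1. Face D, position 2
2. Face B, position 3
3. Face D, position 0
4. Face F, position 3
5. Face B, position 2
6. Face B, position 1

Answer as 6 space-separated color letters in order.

Answer: Y B Y W W R

Derivation:
After move 1 (R): R=RRRR U=WGWG F=GYGY D=YBYB B=WBWB
After move 2 (U): U=WWGG F=RRGY R=WBRR B=OOWB L=GYOO
After move 3 (R): R=RWRB U=WRGY F=RBGB D=YWYO B=GOWB
After move 4 (F'): F=BBRG U=WRRR R=WWYB D=YOYO L=GYOG
After move 5 (F'): F=BGBR U=WRWY R=OWYB D=YGYO L=GROR
After move 6 (U): U=WWYR F=OWBR R=GOYB B=GRWB L=BGOR
After move 7 (F): F=BORW U=WWRG R=YORB D=YGYO L=BYOG
Query 1: D[2] = Y
Query 2: B[3] = B
Query 3: D[0] = Y
Query 4: F[3] = W
Query 5: B[2] = W
Query 6: B[1] = R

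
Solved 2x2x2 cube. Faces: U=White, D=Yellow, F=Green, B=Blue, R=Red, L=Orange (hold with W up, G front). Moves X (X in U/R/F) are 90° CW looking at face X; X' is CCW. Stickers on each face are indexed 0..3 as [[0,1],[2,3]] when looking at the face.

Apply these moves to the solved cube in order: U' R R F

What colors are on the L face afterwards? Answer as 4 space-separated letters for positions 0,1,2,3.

After move 1 (U'): U=WWWW F=OOGG R=GGRR B=RRBB L=BBOO
After move 2 (R): R=RGRG U=WOWG F=OYGY D=YBYR B=WRWB
After move 3 (R): R=RRGG U=WYWY F=OBGR D=YWYW B=GROB
After move 4 (F): F=GORB U=WYOB R=WRYG D=GRYW L=BYOW
Query: L face = BYOW

Answer: B Y O W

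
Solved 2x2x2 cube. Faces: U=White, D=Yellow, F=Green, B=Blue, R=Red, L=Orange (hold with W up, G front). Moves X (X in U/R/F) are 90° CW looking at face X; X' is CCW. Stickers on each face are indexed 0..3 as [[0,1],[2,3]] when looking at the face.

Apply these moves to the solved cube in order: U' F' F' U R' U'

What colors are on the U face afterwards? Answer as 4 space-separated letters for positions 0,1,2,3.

After move 1 (U'): U=WWWW F=OOGG R=GGRR B=RRBB L=BBOO
After move 2 (F'): F=OGOG U=WWGR R=YGYR D=BOYY L=BWOW
After move 3 (F'): F=GGOO U=WWYY R=OGBR D=WWYY L=BROG
After move 4 (U): U=YWYW F=OGOO R=RRBR B=BRBB L=GGOG
After move 5 (R'): R=RRRB U=YBYB F=OWOW D=WGYO B=YRWB
After move 6 (U'): U=BBYY F=GGOW R=OWRB B=RRWB L=YROG
Query: U face = BBYY

Answer: B B Y Y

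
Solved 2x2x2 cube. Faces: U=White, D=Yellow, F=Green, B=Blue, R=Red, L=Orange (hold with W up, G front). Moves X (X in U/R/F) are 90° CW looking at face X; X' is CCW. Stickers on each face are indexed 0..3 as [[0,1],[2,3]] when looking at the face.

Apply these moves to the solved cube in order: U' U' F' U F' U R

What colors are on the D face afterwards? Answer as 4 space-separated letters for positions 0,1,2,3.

After move 1 (U'): U=WWWW F=OOGG R=GGRR B=RRBB L=BBOO
After move 2 (U'): U=WWWW F=BBGG R=OORR B=GGBB L=RROO
After move 3 (F'): F=BGBG U=WWOR R=YOYR D=ROYY L=RWOW
After move 4 (U): U=OWRW F=YOBG R=GGYR B=RWBB L=BGOW
After move 5 (F'): F=OGYB U=OWGY R=OGRR D=GWYY L=BWOR
After move 6 (U): U=GOYW F=OGYB R=RWRR B=BWBB L=OGOR
After move 7 (R): R=RRRW U=GGYB F=OWYY D=GBYB B=WWOB
Query: D face = GBYB

Answer: G B Y B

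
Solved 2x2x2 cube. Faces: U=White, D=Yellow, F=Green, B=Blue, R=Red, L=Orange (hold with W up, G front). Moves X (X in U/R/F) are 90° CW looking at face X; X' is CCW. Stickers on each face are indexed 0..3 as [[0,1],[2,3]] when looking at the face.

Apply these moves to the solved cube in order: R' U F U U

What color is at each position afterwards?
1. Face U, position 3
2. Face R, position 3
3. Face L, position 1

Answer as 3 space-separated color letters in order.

Answer: W R B

Derivation:
After move 1 (R'): R=RRRR U=WBWB F=GWGW D=YGYG B=YBYB
After move 2 (U): U=WWBB F=RRGW R=YBRR B=OOYB L=GWOO
After move 3 (F): F=GRWR U=WWOW R=BBBR D=RYYG L=GYOG
After move 4 (U): U=OWWW F=BBWR R=OOBR B=GYYB L=GROG
After move 5 (U): U=WOWW F=OOWR R=GYBR B=GRYB L=BBOG
Query 1: U[3] = W
Query 2: R[3] = R
Query 3: L[1] = B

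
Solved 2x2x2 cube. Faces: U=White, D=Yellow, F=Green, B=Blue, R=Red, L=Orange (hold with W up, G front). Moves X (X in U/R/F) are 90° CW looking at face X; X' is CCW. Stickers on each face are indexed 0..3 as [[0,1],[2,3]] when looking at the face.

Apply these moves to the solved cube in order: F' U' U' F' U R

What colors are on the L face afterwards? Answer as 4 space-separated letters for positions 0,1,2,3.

Answer: B G O W

Derivation:
After move 1 (F'): F=GGGG U=WWRR R=YRYR D=OOYY L=OWOW
After move 2 (U'): U=WRWR F=OWGG R=GGYR B=YRBB L=BBOW
After move 3 (U'): U=RRWW F=BBGG R=OWYR B=GGBB L=YROW
After move 4 (F'): F=BGBG U=RROY R=OWOR D=RWYY L=YWOW
After move 5 (U): U=ORYR F=OWBG R=GGOR B=YWBB L=BGOW
After move 6 (R): R=OGRG U=OWYG F=OWBY D=RBYY B=RWRB
Query: L face = BGOW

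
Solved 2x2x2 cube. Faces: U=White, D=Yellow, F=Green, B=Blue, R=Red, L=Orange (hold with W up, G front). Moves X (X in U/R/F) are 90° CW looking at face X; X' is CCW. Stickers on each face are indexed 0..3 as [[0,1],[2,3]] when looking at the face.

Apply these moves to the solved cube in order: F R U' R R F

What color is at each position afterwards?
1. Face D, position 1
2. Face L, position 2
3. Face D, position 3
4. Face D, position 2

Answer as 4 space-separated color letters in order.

Answer: R O O Y

Derivation:
After move 1 (F): F=GGGG U=WWOO R=WRWR D=RRYY L=OYOY
After move 2 (R): R=WWRR U=WGOG F=GRGY D=RBYB B=OBWB
After move 3 (U'): U=GGWO F=OYGY R=GRRR B=WWWB L=OBOY
After move 4 (R): R=RGRR U=GYWY F=OBGB D=RWYW B=OWGB
After move 5 (R): R=RRRG U=GBWB F=OWGW D=RGYO B=YWYB
After move 6 (F): F=GOWW U=GBYB R=WRBG D=RRYO L=OROG
Query 1: D[1] = R
Query 2: L[2] = O
Query 3: D[3] = O
Query 4: D[2] = Y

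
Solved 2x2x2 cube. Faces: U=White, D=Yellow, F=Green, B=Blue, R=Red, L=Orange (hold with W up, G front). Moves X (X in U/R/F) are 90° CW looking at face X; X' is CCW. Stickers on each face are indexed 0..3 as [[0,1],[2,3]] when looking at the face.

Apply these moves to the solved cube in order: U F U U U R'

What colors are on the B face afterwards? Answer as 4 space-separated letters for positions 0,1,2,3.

After move 1 (U): U=WWWW F=RRGG R=BBRR B=OOBB L=GGOO
After move 2 (F): F=GRGR U=WWOG R=WBWR D=RBYY L=GYOY
After move 3 (U): U=OWGW F=WBGR R=OOWR B=GYBB L=GROY
After move 4 (U): U=GOWW F=OOGR R=GYWR B=GRBB L=WBOY
After move 5 (U): U=WGWO F=GYGR R=GRWR B=WBBB L=OOOY
After move 6 (R'): R=RRGW U=WBWW F=GGGO D=RYYR B=YBBB
Query: B face = YBBB

Answer: Y B B B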